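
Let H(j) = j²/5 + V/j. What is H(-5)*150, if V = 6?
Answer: 570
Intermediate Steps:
H(j) = 6/j + j²/5 (H(j) = j²/5 + 6/j = 6/j + j²/5)
H(-5)*150 = ((⅕)*(30 + (-5)³)/(-5))*150 = ((⅕)*(-⅕)*(30 - 125))*150 = ((⅕)*(-⅕)*(-95))*150 = (19/5)*150 = 570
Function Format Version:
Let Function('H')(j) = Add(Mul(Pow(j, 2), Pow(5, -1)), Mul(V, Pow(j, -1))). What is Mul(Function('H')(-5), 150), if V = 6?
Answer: 570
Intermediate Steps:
Function('H')(j) = Add(Mul(6, Pow(j, -1)), Mul(Rational(1, 5), Pow(j, 2))) (Function('H')(j) = Add(Mul(Pow(j, 2), Pow(5, -1)), Mul(6, Pow(j, -1))) = Add(Mul(Pow(j, 2), Rational(1, 5)), Mul(6, Pow(j, -1))) = Add(Mul(Rational(1, 5), Pow(j, 2)), Mul(6, Pow(j, -1))) = Add(Mul(6, Pow(j, -1)), Mul(Rational(1, 5), Pow(j, 2))))
Mul(Function('H')(-5), 150) = Mul(Mul(Rational(1, 5), Pow(-5, -1), Add(30, Pow(-5, 3))), 150) = Mul(Mul(Rational(1, 5), Rational(-1, 5), Add(30, -125)), 150) = Mul(Mul(Rational(1, 5), Rational(-1, 5), -95), 150) = Mul(Rational(19, 5), 150) = 570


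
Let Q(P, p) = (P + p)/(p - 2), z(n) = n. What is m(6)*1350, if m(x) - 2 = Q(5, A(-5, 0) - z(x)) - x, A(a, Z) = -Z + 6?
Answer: -8775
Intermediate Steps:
A(a, Z) = 6 - Z
Q(P, p) = (P + p)/(-2 + p)
m(x) = 2 - x + (11 - x)/(4 - x) (m(x) = 2 + ((5 + ((6 - 1*0) - x))/(-2 + ((6 - 1*0) - x)) - x) = 2 + ((5 + ((6 + 0) - x))/(-2 + ((6 + 0) - x)) - x) = 2 + ((5 + (6 - x))/(-2 + (6 - x)) - x) = 2 + ((11 - x)/(4 - x) - x) = 2 + (-x + (11 - x)/(4 - x)) = 2 - x + (11 - x)/(4 - x))
m(6)*1350 = ((-19 - 1*6² + 7*6)/(-4 + 6))*1350 = ((-19 - 1*36 + 42)/2)*1350 = ((-19 - 36 + 42)/2)*1350 = ((½)*(-13))*1350 = -13/2*1350 = -8775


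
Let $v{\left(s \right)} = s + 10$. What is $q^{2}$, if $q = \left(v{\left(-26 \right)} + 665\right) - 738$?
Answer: $7921$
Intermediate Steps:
$v{\left(s \right)} = 10 + s$
$q = -89$ ($q = \left(\left(10 - 26\right) + 665\right) - 738 = \left(-16 + 665\right) - 738 = 649 - 738 = -89$)
$q^{2} = \left(-89\right)^{2} = 7921$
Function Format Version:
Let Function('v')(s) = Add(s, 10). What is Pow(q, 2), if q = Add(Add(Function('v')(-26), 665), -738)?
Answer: 7921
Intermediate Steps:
Function('v')(s) = Add(10, s)
q = -89 (q = Add(Add(Add(10, -26), 665), -738) = Add(Add(-16, 665), -738) = Add(649, -738) = -89)
Pow(q, 2) = Pow(-89, 2) = 7921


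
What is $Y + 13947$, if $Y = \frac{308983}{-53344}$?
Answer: $\frac{743679785}{53344} \approx 13941.0$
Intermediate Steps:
$Y = - \frac{308983}{53344}$ ($Y = 308983 \left(- \frac{1}{53344}\right) = - \frac{308983}{53344} \approx -5.7923$)
$Y + 13947 = - \frac{308983}{53344} + 13947 = \frac{743679785}{53344}$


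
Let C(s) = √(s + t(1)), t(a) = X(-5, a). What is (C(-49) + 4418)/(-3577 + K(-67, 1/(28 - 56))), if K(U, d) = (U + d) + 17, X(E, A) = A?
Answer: -123704/101557 - 112*I*√3/101557 ≈ -1.2181 - 0.0019102*I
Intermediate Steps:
t(a) = a
K(U, d) = 17 + U + d
C(s) = √(1 + s) (C(s) = √(s + 1) = √(1 + s))
(C(-49) + 4418)/(-3577 + K(-67, 1/(28 - 56))) = (√(1 - 49) + 4418)/(-3577 + (17 - 67 + 1/(28 - 56))) = (√(-48) + 4418)/(-3577 + (17 - 67 + 1/(-28))) = (4*I*√3 + 4418)/(-3577 + (17 - 67 - 1/28)) = (4418 + 4*I*√3)/(-3577 - 1401/28) = (4418 + 4*I*√3)/(-101557/28) = (4418 + 4*I*√3)*(-28/101557) = -123704/101557 - 112*I*√3/101557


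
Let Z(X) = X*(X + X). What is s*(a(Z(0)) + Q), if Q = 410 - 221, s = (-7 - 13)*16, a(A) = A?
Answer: -60480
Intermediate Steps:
Z(X) = 2*X² (Z(X) = X*(2*X) = 2*X²)
s = -320 (s = -20*16 = -320)
Q = 189
s*(a(Z(0)) + Q) = -320*(2*0² + 189) = -320*(2*0 + 189) = -320*(0 + 189) = -320*189 = -60480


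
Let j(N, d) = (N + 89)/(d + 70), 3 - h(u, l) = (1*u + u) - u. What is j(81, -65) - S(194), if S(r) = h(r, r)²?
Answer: -36447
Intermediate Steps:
h(u, l) = 3 - u (h(u, l) = 3 - ((1*u + u) - u) = 3 - ((u + u) - u) = 3 - (2*u - u) = 3 - u)
j(N, d) = (89 + N)/(70 + d)
S(r) = (3 - r)²
j(81, -65) - S(194) = (89 + 81)/(70 - 65) - (-3 + 194)² = 170/5 - 1*191² = (⅕)*170 - 1*36481 = 34 - 36481 = -36447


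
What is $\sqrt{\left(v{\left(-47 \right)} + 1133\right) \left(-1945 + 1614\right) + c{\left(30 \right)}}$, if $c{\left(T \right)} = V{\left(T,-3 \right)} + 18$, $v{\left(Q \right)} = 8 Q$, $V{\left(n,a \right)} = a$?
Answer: $2 i \sqrt{62638} \approx 500.55 i$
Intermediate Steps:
$c{\left(T \right)} = 15$ ($c{\left(T \right)} = -3 + 18 = 15$)
$\sqrt{\left(v{\left(-47 \right)} + 1133\right) \left(-1945 + 1614\right) + c{\left(30 \right)}} = \sqrt{\left(8 \left(-47\right) + 1133\right) \left(-1945 + 1614\right) + 15} = \sqrt{\left(-376 + 1133\right) \left(-331\right) + 15} = \sqrt{757 \left(-331\right) + 15} = \sqrt{-250567 + 15} = \sqrt{-250552} = 2 i \sqrt{62638}$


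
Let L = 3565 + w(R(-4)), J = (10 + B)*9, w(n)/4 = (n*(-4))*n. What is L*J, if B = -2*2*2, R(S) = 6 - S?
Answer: 35370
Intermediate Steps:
w(n) = -16*n² (w(n) = 4*((n*(-4))*n) = 4*((-4*n)*n) = 4*(-4*n²) = -16*n²)
B = -8 (B = -4*2 = -8)
J = 18 (J = (10 - 8)*9 = 2*9 = 18)
L = 1965 (L = 3565 - 16*(6 - 1*(-4))² = 3565 - 16*(6 + 4)² = 3565 - 16*10² = 3565 - 16*100 = 3565 - 1600 = 1965)
L*J = 1965*18 = 35370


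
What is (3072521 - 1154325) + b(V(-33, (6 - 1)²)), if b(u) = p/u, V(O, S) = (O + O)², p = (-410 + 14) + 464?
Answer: 2088915461/1089 ≈ 1.9182e+6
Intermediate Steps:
p = 68 (p = -396 + 464 = 68)
V(O, S) = 4*O² (V(O, S) = (2*O)² = 4*O²)
b(u) = 68/u
(3072521 - 1154325) + b(V(-33, (6 - 1)²)) = (3072521 - 1154325) + 68/((4*(-33)²)) = 1918196 + 68/((4*1089)) = 1918196 + 68/4356 = 1918196 + 68*(1/4356) = 1918196 + 17/1089 = 2088915461/1089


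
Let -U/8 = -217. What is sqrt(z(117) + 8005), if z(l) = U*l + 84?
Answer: sqrt(211201) ≈ 459.57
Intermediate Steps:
U = 1736 (U = -8*(-217) = 1736)
z(l) = 84 + 1736*l (z(l) = 1736*l + 84 = 84 + 1736*l)
sqrt(z(117) + 8005) = sqrt((84 + 1736*117) + 8005) = sqrt((84 + 203112) + 8005) = sqrt(203196 + 8005) = sqrt(211201)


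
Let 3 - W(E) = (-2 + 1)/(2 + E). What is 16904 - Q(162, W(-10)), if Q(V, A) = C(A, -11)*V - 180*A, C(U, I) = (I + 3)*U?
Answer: 42295/2 ≈ 21148.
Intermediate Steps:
C(U, I) = U*(3 + I) (C(U, I) = (3 + I)*U = U*(3 + I))
W(E) = 3 + 1/(2 + E) (W(E) = 3 - (-2 + 1)/(2 + E) = 3 - (-1)/(2 + E) = 3 + 1/(2 + E))
Q(V, A) = -180*A - 8*A*V (Q(V, A) = (A*(3 - 11))*V - 180*A = (A*(-8))*V - 180*A = (-8*A)*V - 180*A = -8*A*V - 180*A = -180*A - 8*A*V)
16904 - Q(162, W(-10)) = 16904 - 4*(7 + 3*(-10))/(2 - 10)*(-45 - 2*162) = 16904 - 4*(7 - 30)/(-8)*(-45 - 324) = 16904 - 4*(-⅛*(-23))*(-369) = 16904 - 4*23*(-369)/8 = 16904 - 1*(-8487/2) = 16904 + 8487/2 = 42295/2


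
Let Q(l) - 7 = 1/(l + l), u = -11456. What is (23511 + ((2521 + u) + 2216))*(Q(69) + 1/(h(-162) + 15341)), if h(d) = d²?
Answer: 337626945868/2869365 ≈ 1.1767e+5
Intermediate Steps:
Q(l) = 7 + 1/(2*l) (Q(l) = 7 + 1/(l + l) = 7 + 1/(2*l))
(23511 + ((2521 + u) + 2216))*(Q(69) + 1/(h(-162) + 15341)) = (23511 + ((2521 - 11456) + 2216))*((7 + (½)/69) + 1/((-162)² + 15341)) = (23511 + (-8935 + 2216))*((7 + (½)*(1/69)) + 1/(26244 + 15341)) = (23511 - 6719)*((7 + 1/138) + 1/41585) = 16792*(967/138 + 1/41585) = 16792*(40212833/5738730) = 337626945868/2869365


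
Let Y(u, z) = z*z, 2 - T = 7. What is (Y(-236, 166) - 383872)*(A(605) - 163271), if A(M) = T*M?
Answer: 59253925536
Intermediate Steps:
T = -5 (T = 2 - 1*7 = 2 - 7 = -5)
Y(u, z) = z**2
A(M) = -5*M
(Y(-236, 166) - 383872)*(A(605) - 163271) = (166**2 - 383872)*(-5*605 - 163271) = (27556 - 383872)*(-3025 - 163271) = -356316*(-166296) = 59253925536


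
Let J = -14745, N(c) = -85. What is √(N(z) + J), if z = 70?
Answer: I*√14830 ≈ 121.78*I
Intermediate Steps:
√(N(z) + J) = √(-85 - 14745) = √(-14830) = I*√14830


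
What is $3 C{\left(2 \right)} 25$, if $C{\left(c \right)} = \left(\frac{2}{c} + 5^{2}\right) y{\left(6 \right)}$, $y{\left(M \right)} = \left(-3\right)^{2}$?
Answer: $17550$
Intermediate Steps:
$y{\left(M \right)} = 9$
$C{\left(c \right)} = 225 + \frac{18}{c}$ ($C{\left(c \right)} = \left(\frac{2}{c} + 5^{2}\right) 9 = \left(\frac{2}{c} + 25\right) 9 = \left(25 + \frac{2}{c}\right) 9 = 225 + \frac{18}{c}$)
$3 C{\left(2 \right)} 25 = 3 \left(225 + \frac{18}{2}\right) 25 = 3 \left(225 + 18 \cdot \frac{1}{2}\right) 25 = 3 \left(225 + 9\right) 25 = 3 \cdot 234 \cdot 25 = 702 \cdot 25 = 17550$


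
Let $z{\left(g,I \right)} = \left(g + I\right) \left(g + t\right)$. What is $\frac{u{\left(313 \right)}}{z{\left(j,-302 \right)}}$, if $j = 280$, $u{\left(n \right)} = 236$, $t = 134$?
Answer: $- \frac{59}{2277} \approx -0.025911$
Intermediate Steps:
$z{\left(g,I \right)} = \left(134 + g\right) \left(I + g\right)$ ($z{\left(g,I \right)} = \left(g + I\right) \left(g + 134\right) = \left(I + g\right) \left(134 + g\right) = \left(134 + g\right) \left(I + g\right)$)
$\frac{u{\left(313 \right)}}{z{\left(j,-302 \right)}} = \frac{236}{280^{2} + 134 \left(-302\right) + 134 \cdot 280 - 84560} = \frac{236}{78400 - 40468 + 37520 - 84560} = \frac{236}{-9108} = 236 \left(- \frac{1}{9108}\right) = - \frac{59}{2277}$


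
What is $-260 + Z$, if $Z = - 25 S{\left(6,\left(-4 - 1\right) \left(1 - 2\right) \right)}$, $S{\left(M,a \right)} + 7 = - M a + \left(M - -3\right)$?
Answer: $440$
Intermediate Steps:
$S{\left(M,a \right)} = -4 + M - M a$ ($S{\left(M,a \right)} = -7 + \left(- M a + \left(M - -3\right)\right) = -7 - \left(-3 - M + M a\right) = -7 + \left(3 + M - M a\right) = -4 + M - M a$)
$Z = 700$ ($Z = - 25 \left(-4 + 6 - 6 \left(-4 - 1\right) \left(1 - 2\right)\right) = - 25 \left(-4 + 6 - 6 \left(\left(-5\right) \left(-1\right)\right)\right) = - 25 \left(-4 + 6 - 6 \cdot 5\right) = - 25 \left(-4 + 6 - 30\right) = \left(-25\right) \left(-28\right) = 700$)
$-260 + Z = -260 + 700 = 440$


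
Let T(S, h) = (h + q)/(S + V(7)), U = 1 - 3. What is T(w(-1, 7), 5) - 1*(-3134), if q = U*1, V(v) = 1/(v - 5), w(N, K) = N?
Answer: 3128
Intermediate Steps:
U = -2
V(v) = 1/(-5 + v)
q = -2 (q = -2*1 = -2)
T(S, h) = (-2 + h)/(½ + S) (T(S, h) = (h - 2)/(S + 1/(-5 + 7)) = (-2 + h)/(S + 1/2) = (-2 + h)/(S + ½) = (-2 + h)/(½ + S))
T(w(-1, 7), 5) - 1*(-3134) = 2*(-2 + 5)/(1 + 2*(-1)) - 1*(-3134) = 2*3/(1 - 2) + 3134 = 2*3/(-1) + 3134 = 2*(-1)*3 + 3134 = -6 + 3134 = 3128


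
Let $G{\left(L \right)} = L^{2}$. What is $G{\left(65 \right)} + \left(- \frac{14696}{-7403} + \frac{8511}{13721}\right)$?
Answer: $\frac{39038693584}{9234233} \approx 4227.6$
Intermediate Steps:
$G{\left(65 \right)} + \left(- \frac{14696}{-7403} + \frac{8511}{13721}\right) = 65^{2} + \left(- \frac{14696}{-7403} + \frac{8511}{13721}\right) = 4225 + \left(\left(-14696\right) \left(- \frac{1}{7403}\right) + 8511 \cdot \frac{1}{13721}\right) = 4225 + \left(\frac{1336}{673} + \frac{8511}{13721}\right) = 4225 + \frac{24059159}{9234233} = \frac{39038693584}{9234233}$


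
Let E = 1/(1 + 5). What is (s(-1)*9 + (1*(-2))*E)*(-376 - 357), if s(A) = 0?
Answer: 733/3 ≈ 244.33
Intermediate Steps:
E = ⅙ (E = 1/6 = ⅙ ≈ 0.16667)
(s(-1)*9 + (1*(-2))*E)*(-376 - 357) = (0*9 + (1*(-2))*(⅙))*(-376 - 357) = (0 - 2*⅙)*(-733) = (0 - ⅓)*(-733) = -⅓*(-733) = 733/3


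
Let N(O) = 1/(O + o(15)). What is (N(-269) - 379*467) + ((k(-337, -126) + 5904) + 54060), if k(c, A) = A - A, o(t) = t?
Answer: -29725367/254 ≈ -1.1703e+5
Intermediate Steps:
k(c, A) = 0
N(O) = 1/(15 + O) (N(O) = 1/(O + 15) = 1/(15 + O))
(N(-269) - 379*467) + ((k(-337, -126) + 5904) + 54060) = (1/(15 - 269) - 379*467) + ((0 + 5904) + 54060) = (1/(-254) - 176993) + (5904 + 54060) = (-1/254 - 176993) + 59964 = -44956223/254 + 59964 = -29725367/254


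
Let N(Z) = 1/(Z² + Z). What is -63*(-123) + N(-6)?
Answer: 232471/30 ≈ 7749.0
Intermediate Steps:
N(Z) = 1/(Z + Z²)
-63*(-123) + N(-6) = -63*(-123) + 1/((-6)*(1 - 6)) = 7749 - ⅙/(-5) = 7749 - ⅙*(-⅕) = 7749 + 1/30 = 232471/30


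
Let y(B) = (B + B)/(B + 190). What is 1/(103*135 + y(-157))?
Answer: 33/458551 ≈ 7.1966e-5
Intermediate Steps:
y(B) = 2*B/(190 + B) (y(B) = (2*B)/(190 + B) = 2*B/(190 + B))
1/(103*135 + y(-157)) = 1/(103*135 + 2*(-157)/(190 - 157)) = 1/(13905 + 2*(-157)/33) = 1/(13905 + 2*(-157)*(1/33)) = 1/(13905 - 314/33) = 1/(458551/33) = 33/458551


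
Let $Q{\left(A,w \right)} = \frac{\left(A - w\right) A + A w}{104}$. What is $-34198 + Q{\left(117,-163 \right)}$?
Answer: $- \frac{272531}{8} \approx -34066.0$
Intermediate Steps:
$Q{\left(A,w \right)} = \frac{A w}{104} + \frac{A \left(A - w\right)}{104}$ ($Q{\left(A,w \right)} = \left(A \left(A - w\right) + A w\right) \frac{1}{104} = \left(A w + A \left(A - w\right)\right) \frac{1}{104} = \frac{A w}{104} + \frac{A \left(A - w\right)}{104}$)
$-34198 + Q{\left(117,-163 \right)} = -34198 + \frac{117^{2}}{104} = -34198 + \frac{1}{104} \cdot 13689 = -34198 + \frac{1053}{8} = - \frac{272531}{8}$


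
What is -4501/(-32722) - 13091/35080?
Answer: -135234311/573943880 ≈ -0.23562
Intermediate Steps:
-4501/(-32722) - 13091/35080 = -4501*(-1/32722) - 13091*1/35080 = 4501/32722 - 13091/35080 = -135234311/573943880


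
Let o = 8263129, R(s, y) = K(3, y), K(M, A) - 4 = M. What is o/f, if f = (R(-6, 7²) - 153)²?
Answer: 8263129/21316 ≈ 387.65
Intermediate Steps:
K(M, A) = 4 + M
R(s, y) = 7 (R(s, y) = 4 + 3 = 7)
f = 21316 (f = (7 - 153)² = (-146)² = 21316)
o/f = 8263129/21316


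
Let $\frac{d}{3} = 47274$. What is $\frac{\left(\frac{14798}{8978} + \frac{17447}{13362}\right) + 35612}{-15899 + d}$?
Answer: $\frac{305179544291}{1079016521802} \approx 0.28283$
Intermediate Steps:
$d = 141822$ ($d = 3 \cdot 47274 = 141822$)
$\frac{\left(\frac{14798}{8978} + \frac{17447}{13362}\right) + 35612}{-15899 + d} = \frac{\left(\frac{14798}{8978} + \frac{17447}{13362}\right) + 35612}{-15899 + 141822} = \frac{\left(14798 \cdot \frac{1}{8978} + 17447 \cdot \frac{1}{13362}\right) + 35612}{125923} = \left(\left(\frac{7399}{4489} + \frac{17447}{13362}\right) + 35612\right) \frac{1}{125923} = \left(\frac{177185021}{59982018} + 35612\right) \frac{1}{125923} = \frac{2136256810037}{59982018} \cdot \frac{1}{125923} = \frac{305179544291}{1079016521802}$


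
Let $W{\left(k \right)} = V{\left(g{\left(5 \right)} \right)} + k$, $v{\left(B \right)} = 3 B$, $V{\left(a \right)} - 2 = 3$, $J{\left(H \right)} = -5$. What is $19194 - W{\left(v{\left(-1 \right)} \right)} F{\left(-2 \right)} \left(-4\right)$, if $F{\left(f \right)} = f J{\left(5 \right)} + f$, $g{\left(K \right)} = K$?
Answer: $19258$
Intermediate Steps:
$V{\left(a \right)} = 5$ ($V{\left(a \right)} = 2 + 3 = 5$)
$W{\left(k \right)} = 5 + k$
$F{\left(f \right)} = - 4 f$ ($F{\left(f \right)} = f \left(-5\right) + f = - 5 f + f = - 4 f$)
$19194 - W{\left(v{\left(-1 \right)} \right)} F{\left(-2 \right)} \left(-4\right) = 19194 - \left(5 + 3 \left(-1\right)\right) \left(\left(-4\right) \left(-2\right)\right) \left(-4\right) = 19194 - \left(5 - 3\right) 8 \left(-4\right) = 19194 - 2 \cdot 8 \left(-4\right) = 19194 - 16 \left(-4\right) = 19194 - -64 = 19194 + 64 = 19258$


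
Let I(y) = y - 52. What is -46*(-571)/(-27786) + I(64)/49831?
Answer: -654263807/692302083 ≈ -0.94506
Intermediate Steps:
I(y) = -52 + y
-46*(-571)/(-27786) + I(64)/49831 = -46*(-571)/(-27786) + (-52 + 64)/49831 = 26266*(-1/27786) + 12*(1/49831) = -13133/13893 + 12/49831 = -654263807/692302083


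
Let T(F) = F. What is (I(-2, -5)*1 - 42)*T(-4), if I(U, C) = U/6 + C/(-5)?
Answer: 496/3 ≈ 165.33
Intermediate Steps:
I(U, C) = -C/5 + U/6 (I(U, C) = U*(⅙) + C*(-⅕) = U/6 - C/5 = -C/5 + U/6)
(I(-2, -5)*1 - 42)*T(-4) = ((-⅕*(-5) + (⅙)*(-2))*1 - 42)*(-4) = ((1 - ⅓)*1 - 42)*(-4) = ((⅔)*1 - 42)*(-4) = (⅔ - 42)*(-4) = -124/3*(-4) = 496/3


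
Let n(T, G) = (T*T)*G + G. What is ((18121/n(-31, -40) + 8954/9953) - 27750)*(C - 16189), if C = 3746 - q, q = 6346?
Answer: 5396936246346921/10351120 ≈ 5.2139e+8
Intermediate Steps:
n(T, G) = G + G*T² (n(T, G) = T²*G + G = G*T² + G = G + G*T²)
C = -2600 (C = 3746 - 1*6346 = 3746 - 6346 = -2600)
((18121/n(-31, -40) + 8954/9953) - 27750)*(C - 16189) = ((18121/((-40*(1 + (-31)²))) + 8954/9953) - 27750)*(-2600 - 16189) = ((18121/((-40*(1 + 961))) + 8954*(1/9953)) - 27750)*(-18789) = ((18121/((-40*962)) + 242/269) - 27750)*(-18789) = ((18121/(-38480) + 242/269) - 27750)*(-18789) = ((18121*(-1/38480) + 242/269) - 27750)*(-18789) = ((-18121/38480 + 242/269) - 27750)*(-18789) = (4437611/10351120 - 27750)*(-18789) = -287239142389/10351120*(-18789) = 5396936246346921/10351120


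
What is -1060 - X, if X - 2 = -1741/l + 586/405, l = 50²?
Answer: -215206979/202500 ≈ -1062.8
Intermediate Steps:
l = 2500
X = 556979/202500 (X = 2 + (-1741/2500 + 586/405) = 2 + 151979/202500 = 556979/202500 ≈ 2.7505)
-1060 - X = -1060 - 1*556979/202500 = -1060 - 556979/202500 = -215206979/202500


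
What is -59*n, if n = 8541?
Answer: -503919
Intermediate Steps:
-59*n = -59*8541 = -503919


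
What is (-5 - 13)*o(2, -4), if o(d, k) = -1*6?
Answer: 108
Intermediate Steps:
o(d, k) = -6
(-5 - 13)*o(2, -4) = (-5 - 13)*(-6) = -18*(-6) = 108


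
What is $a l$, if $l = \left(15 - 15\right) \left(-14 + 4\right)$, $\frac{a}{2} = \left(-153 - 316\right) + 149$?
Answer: $0$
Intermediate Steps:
$a = -640$ ($a = 2 \left(\left(-153 - 316\right) + 149\right) = 2 \left(-469 + 149\right) = 2 \left(-320\right) = -640$)
$l = 0$ ($l = 0 \left(-10\right) = 0$)
$a l = \left(-640\right) 0 = 0$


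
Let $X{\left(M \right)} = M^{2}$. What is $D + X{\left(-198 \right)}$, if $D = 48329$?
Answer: $87533$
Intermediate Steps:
$D + X{\left(-198 \right)} = 48329 + \left(-198\right)^{2} = 48329 + 39204 = 87533$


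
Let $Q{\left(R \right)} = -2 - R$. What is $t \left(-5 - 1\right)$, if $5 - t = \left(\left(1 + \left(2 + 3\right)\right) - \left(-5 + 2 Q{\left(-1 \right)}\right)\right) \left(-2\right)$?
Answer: $-186$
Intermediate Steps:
$t = 31$ ($t = 5 - \left(\left(1 + \left(2 + 3\right)\right) + \left(5 - 2 \left(-2 - -1\right)\right)\right) \left(-2\right) = 5 - \left(\left(1 + 5\right) + \left(5 - 2 \left(-2 + 1\right)\right)\right) \left(-2\right) = 5 - \left(6 + \left(5 - -2\right)\right) \left(-2\right) = 5 - \left(6 + \left(5 + 2\right)\right) \left(-2\right) = 5 - \left(6 + 7\right) \left(-2\right) = 5 - 13 \left(-2\right) = 5 - -26 = 5 + 26 = 31$)
$t \left(-5 - 1\right) = 31 \left(-5 - 1\right) = 31 \left(-6\right) = -186$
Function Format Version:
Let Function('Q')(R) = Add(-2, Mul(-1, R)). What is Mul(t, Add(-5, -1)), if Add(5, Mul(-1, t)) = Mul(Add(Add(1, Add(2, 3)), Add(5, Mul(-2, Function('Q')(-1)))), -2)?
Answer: -186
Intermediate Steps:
t = 31 (t = Add(5, Mul(-1, Mul(Add(Add(1, Add(2, 3)), Add(5, Mul(-2, Add(-2, Mul(-1, -1))))), -2))) = Add(5, Mul(-1, Mul(Add(Add(1, 5), Add(5, Mul(-2, Add(-2, 1)))), -2))) = Add(5, Mul(-1, Mul(Add(6, Add(5, Mul(-2, -1))), -2))) = Add(5, Mul(-1, Mul(Add(6, Add(5, 2)), -2))) = Add(5, Mul(-1, Mul(Add(6, 7), -2))) = Add(5, Mul(-1, Mul(13, -2))) = Add(5, Mul(-1, -26)) = Add(5, 26) = 31)
Mul(t, Add(-5, -1)) = Mul(31, Add(-5, -1)) = Mul(31, -6) = -186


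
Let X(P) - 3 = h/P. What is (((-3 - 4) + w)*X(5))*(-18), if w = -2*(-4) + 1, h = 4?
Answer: -684/5 ≈ -136.80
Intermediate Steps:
X(P) = 3 + 4/P
w = 9 (w = 8 + 1 = 9)
(((-3 - 4) + w)*X(5))*(-18) = (((-3 - 4) + 9)*(3 + 4/5))*(-18) = ((-7 + 9)*(3 + 4*(⅕)))*(-18) = (2*(3 + ⅘))*(-18) = (2*(19/5))*(-18) = (38/5)*(-18) = -684/5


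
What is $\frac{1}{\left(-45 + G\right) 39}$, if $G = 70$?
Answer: $\frac{1}{975} \approx 0.0010256$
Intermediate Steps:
$\frac{1}{\left(-45 + G\right) 39} = \frac{1}{\left(-45 + 70\right) 39} = \frac{1}{25 \cdot 39} = \frac{1}{975}$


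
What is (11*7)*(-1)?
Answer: -77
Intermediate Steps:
(11*7)*(-1) = 77*(-1) = -77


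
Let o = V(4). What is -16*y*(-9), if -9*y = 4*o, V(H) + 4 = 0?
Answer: 256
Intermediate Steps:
V(H) = -4 (V(H) = -4 + 0 = -4)
o = -4
y = 16/9 (y = -4*(-4)/9 = -⅑*(-16) = 16/9 ≈ 1.7778)
-16*y*(-9) = -16*16/9*(-9) = -256/9*(-9) = 256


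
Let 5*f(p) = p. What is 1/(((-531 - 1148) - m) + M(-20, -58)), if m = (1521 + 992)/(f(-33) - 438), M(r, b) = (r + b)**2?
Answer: 2223/9804880 ≈ 0.00022672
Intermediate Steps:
M(r, b) = (b + r)**2
f(p) = p/5
m = -12565/2223 (m = (1521 + 992)/((1/5)*(-33) - 438) = 2513/(-33/5 - 438) = 2513/(-2223/5) = 2513*(-5/2223) = -12565/2223 ≈ -5.6523)
1/(((-531 - 1148) - m) + M(-20, -58)) = 1/(((-531 - 1148) - 1*(-12565/2223)) + (-58 - 20)**2) = 1/((-1679 + 12565/2223) + (-78)**2) = 1/(-3719852/2223 + 6084) = 1/(9804880/2223) = 2223/9804880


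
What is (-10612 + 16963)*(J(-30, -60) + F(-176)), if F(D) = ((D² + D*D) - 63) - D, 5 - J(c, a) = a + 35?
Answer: 394365345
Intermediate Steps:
J(c, a) = -30 - a (J(c, a) = 5 - (a + 35) = 5 - (35 + a) = 5 + (-35 - a) = -30 - a)
F(D) = -63 - D + 2*D² (F(D) = ((D² + D²) - 63) - D = (2*D² - 63) - D = (-63 + 2*D²) - D = -63 - D + 2*D²)
(-10612 + 16963)*(J(-30, -60) + F(-176)) = (-10612 + 16963)*((-30 - 1*(-60)) + (-63 - 1*(-176) + 2*(-176)²)) = 6351*((-30 + 60) + (-63 + 176 + 2*30976)) = 6351*(30 + (-63 + 176 + 61952)) = 6351*(30 + 62065) = 6351*62095 = 394365345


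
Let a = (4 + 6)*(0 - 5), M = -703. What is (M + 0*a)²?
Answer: 494209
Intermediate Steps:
a = -50 (a = 10*(-5) = -50)
(M + 0*a)² = (-703 + 0*(-50))² = (-703 + 0)² = (-703)² = 494209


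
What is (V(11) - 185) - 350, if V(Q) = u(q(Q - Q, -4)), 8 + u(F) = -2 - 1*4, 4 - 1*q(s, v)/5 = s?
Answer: -549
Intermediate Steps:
q(s, v) = 20 - 5*s
u(F) = -14 (u(F) = -8 + (-2 - 1*4) = -8 + (-2 - 4) = -8 - 6 = -14)
V(Q) = -14
(V(11) - 185) - 350 = (-14 - 185) - 350 = -199 - 350 = -549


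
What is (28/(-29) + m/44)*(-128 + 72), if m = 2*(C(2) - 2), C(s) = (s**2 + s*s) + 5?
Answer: 756/29 ≈ 26.069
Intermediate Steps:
C(s) = 5 + 2*s**2 (C(s) = (s**2 + s**2) + 5 = 2*s**2 + 5 = 5 + 2*s**2)
m = 22 (m = 2*((5 + 2*2**2) - 2) = 2*((5 + 2*4) - 2) = 2*((5 + 8) - 2) = 2*(13 - 2) = 2*11 = 22)
(28/(-29) + m/44)*(-128 + 72) = (28/(-29) + 22/44)*(-128 + 72) = (28*(-1/29) + 22*(1/44))*(-56) = (-28/29 + 1/2)*(-56) = -27/58*(-56) = 756/29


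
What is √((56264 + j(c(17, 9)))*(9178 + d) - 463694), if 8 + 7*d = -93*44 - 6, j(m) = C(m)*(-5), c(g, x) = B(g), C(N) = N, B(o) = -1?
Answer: √23665402614/7 ≈ 21977.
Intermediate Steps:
c(g, x) = -1
j(m) = -5*m (j(m) = m*(-5) = -5*m)
d = -4106/7 (d = -8/7 + (-93*44 - 6)/7 = -8/7 + (-4092 - 6)/7 = -8/7 + (⅐)*(-4098) = -8/7 - 4098/7 = -4106/7 ≈ -586.57)
√((56264 + j(c(17, 9)))*(9178 + d) - 463694) = √((56264 - 5*(-1))*(9178 - 4106/7) - 463694) = √((56264 + 5)*(60140/7) - 463694) = √(56269*(60140/7) - 463694) = √(3384017660/7 - 463694) = √(3380771802/7) = √23665402614/7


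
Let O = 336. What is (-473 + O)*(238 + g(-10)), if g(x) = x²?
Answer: -46306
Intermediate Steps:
(-473 + O)*(238 + g(-10)) = (-473 + 336)*(238 + (-10)²) = -137*(238 + 100) = -137*338 = -46306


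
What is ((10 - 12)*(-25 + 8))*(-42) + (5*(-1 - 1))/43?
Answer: -61414/43 ≈ -1428.2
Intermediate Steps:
((10 - 12)*(-25 + 8))*(-42) + (5*(-1 - 1))/43 = -2*(-17)*(-42) + (5*(-2))*(1/43) = 34*(-42) - 10*1/43 = -1428 - 10/43 = -61414/43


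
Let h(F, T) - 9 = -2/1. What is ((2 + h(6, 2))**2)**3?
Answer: 531441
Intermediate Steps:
h(F, T) = 7 (h(F, T) = 9 - 2/1 = 9 - 2*1 = 9 - 2 = 7)
((2 + h(6, 2))**2)**3 = ((2 + 7)**2)**3 = (9**2)**3 = 81**3 = 531441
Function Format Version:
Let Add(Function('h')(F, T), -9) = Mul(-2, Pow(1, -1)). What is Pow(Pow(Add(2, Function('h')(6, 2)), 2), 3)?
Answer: 531441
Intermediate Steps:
Function('h')(F, T) = 7 (Function('h')(F, T) = Add(9, Mul(-2, Pow(1, -1))) = Add(9, Mul(-2, 1)) = Add(9, -2) = 7)
Pow(Pow(Add(2, Function('h')(6, 2)), 2), 3) = Pow(Pow(Add(2, 7), 2), 3) = Pow(Pow(9, 2), 3) = Pow(81, 3) = 531441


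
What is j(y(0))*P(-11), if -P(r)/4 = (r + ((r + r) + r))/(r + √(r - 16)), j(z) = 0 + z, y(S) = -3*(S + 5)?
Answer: 7260/37 + 1980*I*√3/37 ≈ 196.22 + 92.688*I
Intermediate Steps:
y(S) = -15 - 3*S (y(S) = -3*(5 + S) = -15 - 3*S)
j(z) = z
P(r) = -16*r/(r + √(-16 + r)) (P(r) = -4*(r + ((r + r) + r))/(r + √(r - 16)) = -4*(r + (2*r + r))/(r + √(-16 + r)) = -4*(r + 3*r)/(r + √(-16 + r)) = -4*4*r/(r + √(-16 + r)) = -16*r/(r + √(-16 + r)))
j(y(0))*P(-11) = (-15 - 3*0)*(-16*(-11)/(-11 + √(-16 - 11))) = (-15 + 0)*(-16*(-11)/(-11 + √(-27))) = -(-240)*(-11)/(-11 + 3*I*√3) = -2640/(-11 + 3*I*√3)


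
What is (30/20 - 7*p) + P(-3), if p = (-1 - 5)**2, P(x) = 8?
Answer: -485/2 ≈ -242.50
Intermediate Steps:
p = 36 (p = (-6)**2 = 36)
(30/20 - 7*p) + P(-3) = (30/20 - 7*36) + 8 = (30*(1/20) - 252) + 8 = (3/2 - 252) + 8 = -501/2 + 8 = -485/2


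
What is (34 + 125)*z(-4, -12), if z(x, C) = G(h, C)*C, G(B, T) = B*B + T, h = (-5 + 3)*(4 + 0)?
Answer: -99216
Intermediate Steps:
h = -8 (h = -2*4 = -8)
G(B, T) = T + B² (G(B, T) = B² + T = T + B²)
z(x, C) = C*(64 + C) (z(x, C) = (C + (-8)²)*C = (C + 64)*C = (64 + C)*C = C*(64 + C))
(34 + 125)*z(-4, -12) = (34 + 125)*(-12*(64 - 12)) = 159*(-12*52) = 159*(-624) = -99216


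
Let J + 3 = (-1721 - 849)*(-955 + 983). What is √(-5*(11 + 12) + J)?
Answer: I*√72078 ≈ 268.47*I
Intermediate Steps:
J = -71963 (J = -3 + (-1721 - 849)*(-955 + 983) = -3 - 2570*28 = -3 - 71960 = -71963)
√(-5*(11 + 12) + J) = √(-5*(11 + 12) - 71963) = √(-5*23 - 71963) = √(-115 - 71963) = √(-72078) = I*√72078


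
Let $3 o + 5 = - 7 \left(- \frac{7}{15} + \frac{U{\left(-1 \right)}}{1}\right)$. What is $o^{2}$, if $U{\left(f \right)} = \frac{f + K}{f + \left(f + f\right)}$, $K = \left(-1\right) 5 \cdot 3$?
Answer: $\frac{343396}{2025} \approx 169.58$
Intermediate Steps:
$K = -15$ ($K = \left(-5\right) 3 = -15$)
$U{\left(f \right)} = \frac{-15 + f}{3 f}$ ($U{\left(f \right)} = \frac{f - 15}{f + \left(f + f\right)} = \frac{-15 + f}{f + 2 f} = \frac{-15 + f}{3 f}$)
$o = - \frac{586}{45}$ ($o = - \frac{5}{3} + \frac{\left(-7\right) \left(- \frac{7}{15} + \frac{\frac{1}{3} \frac{1}{-1} \left(-15 - 1\right)}{1}\right)}{3} = - \frac{5}{3} + \frac{\left(-7\right) \left(\left(-7\right) \frac{1}{15} + \frac{1}{3} \left(-1\right) \left(-16\right) 1\right)}{3} = - \frac{5}{3} + \frac{\left(-7\right) \left(- \frac{7}{15} + \frac{16}{3} \cdot 1\right)}{3} = - \frac{5}{3} + \frac{\left(-7\right) \left(- \frac{7}{15} + \frac{16}{3}\right)}{3} = - \frac{5}{3} + \frac{\left(-7\right) \frac{73}{15}}{3} = - \frac{5}{3} + \frac{1}{3} \left(- \frac{511}{15}\right) = - \frac{5}{3} - \frac{511}{45} = - \frac{586}{45} \approx -13.022$)
$o^{2} = \left(- \frac{586}{45}\right)^{2} = \frac{343396}{2025}$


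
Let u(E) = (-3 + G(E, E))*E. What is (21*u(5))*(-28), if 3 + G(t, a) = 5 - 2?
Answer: 8820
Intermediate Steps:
G(t, a) = 0 (G(t, a) = -3 + (5 - 2) = -3 + 3 = 0)
u(E) = -3*E (u(E) = (-3 + 0)*E = -3*E)
(21*u(5))*(-28) = (21*(-3*5))*(-28) = (21*(-15))*(-28) = -315*(-28) = 8820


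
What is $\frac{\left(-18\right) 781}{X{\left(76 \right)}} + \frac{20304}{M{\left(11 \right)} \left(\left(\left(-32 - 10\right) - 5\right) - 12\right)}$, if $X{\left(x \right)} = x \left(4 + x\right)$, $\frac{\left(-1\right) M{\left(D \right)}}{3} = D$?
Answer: $\frac{16012899}{1972960} \approx 8.1162$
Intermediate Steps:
$M{\left(D \right)} = - 3 D$
$\frac{\left(-18\right) 781}{X{\left(76 \right)}} + \frac{20304}{M{\left(11 \right)} \left(\left(\left(-32 - 10\right) - 5\right) - 12\right)} = \frac{\left(-18\right) 781}{76 \left(4 + 76\right)} + \frac{20304}{\left(-3\right) 11 \left(\left(\left(-32 - 10\right) - 5\right) - 12\right)} = - \frac{14058}{76 \cdot 80} + \frac{20304}{\left(-33\right) \left(\left(-42 - 5\right) - 12\right)} = - \frac{14058}{6080} + \frac{20304}{\left(-33\right) \left(-47 - 12\right)} = \left(-14058\right) \frac{1}{6080} + \frac{20304}{\left(-33\right) \left(-59\right)} = - \frac{7029}{3040} + \frac{20304}{1947} = - \frac{7029}{3040} + 20304 \cdot \frac{1}{1947} = - \frac{7029}{3040} + \frac{6768}{649} = \frac{16012899}{1972960}$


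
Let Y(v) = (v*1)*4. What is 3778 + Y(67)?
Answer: 4046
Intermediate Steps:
Y(v) = 4*v (Y(v) = v*4 = 4*v)
3778 + Y(67) = 3778 + 4*67 = 3778 + 268 = 4046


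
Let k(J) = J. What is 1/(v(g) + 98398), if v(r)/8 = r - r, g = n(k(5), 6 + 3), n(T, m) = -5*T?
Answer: 1/98398 ≈ 1.0163e-5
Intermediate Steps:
g = -25 (g = -5*5 = -25)
v(r) = 0 (v(r) = 8*(r - r) = 8*0 = 0)
1/(v(g) + 98398) = 1/(0 + 98398) = 1/98398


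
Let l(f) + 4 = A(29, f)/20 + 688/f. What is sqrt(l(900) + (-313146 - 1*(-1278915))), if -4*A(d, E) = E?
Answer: sqrt(869179063)/30 ≈ 982.73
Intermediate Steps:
A(d, E) = -E/4
l(f) = -4 + 688/f - f/80 (l(f) = -4 + (-f/4/20 + 688/f) = -4 + (-f/4*(1/20) + 688/f) = -4 + (-f/80 + 688/f) = -4 + (688/f - f/80) = -4 + 688/f - f/80)
sqrt(l(900) + (-313146 - 1*(-1278915))) = sqrt((-4 + 688/900 - 1/80*900) + (-313146 - 1*(-1278915))) = sqrt((-4 + 688*(1/900) - 45/4) + (-313146 + 1278915)) = sqrt((-4 + 172/225 - 45/4) + 965769) = sqrt(-13037/900 + 965769) = sqrt(869179063/900) = sqrt(869179063)/30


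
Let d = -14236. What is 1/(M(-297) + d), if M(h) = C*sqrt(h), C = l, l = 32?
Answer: -3559/50741956 - 6*I*sqrt(33)/12685489 ≈ -7.0139e-5 - 2.7171e-6*I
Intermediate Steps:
C = 32
M(h) = 32*sqrt(h)
1/(M(-297) + d) = 1/(32*sqrt(-297) - 14236) = 1/(32*(3*I*sqrt(33)) - 14236) = 1/(96*I*sqrt(33) - 14236) = 1/(-14236 + 96*I*sqrt(33))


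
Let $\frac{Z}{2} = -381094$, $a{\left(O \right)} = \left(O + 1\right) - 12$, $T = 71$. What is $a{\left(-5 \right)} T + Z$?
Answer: $-763324$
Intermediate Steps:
$a{\left(O \right)} = -11 + O$ ($a{\left(O \right)} = \left(1 + O\right) - 12 = -11 + O$)
$Z = -762188$ ($Z = 2 \left(-381094\right) = -762188$)
$a{\left(-5 \right)} T + Z = \left(-11 - 5\right) 71 - 762188 = \left(-16\right) 71 - 762188 = -1136 - 762188 = -763324$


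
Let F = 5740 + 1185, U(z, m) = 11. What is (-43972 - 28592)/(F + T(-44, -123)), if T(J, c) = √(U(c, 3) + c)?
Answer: -502505700/47955737 + 290256*I*√7/47955737 ≈ -10.479 + 0.016014*I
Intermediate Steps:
F = 6925
T(J, c) = √(11 + c)
(-43972 - 28592)/(F + T(-44, -123)) = (-43972 - 28592)/(6925 + √(11 - 123)) = -72564/(6925 + √(-112)) = -72564/(6925 + 4*I*√7)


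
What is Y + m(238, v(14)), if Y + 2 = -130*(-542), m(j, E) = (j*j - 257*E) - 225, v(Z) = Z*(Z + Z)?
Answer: 26133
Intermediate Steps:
v(Z) = 2*Z² (v(Z) = Z*(2*Z) = 2*Z²)
m(j, E) = -225 + j² - 257*E (m(j, E) = (j² - 257*E) - 225 = -225 + j² - 257*E)
Y = 70458 (Y = -2 - 130*(-542) = -2 + 70460 = 70458)
Y + m(238, v(14)) = 70458 + (-225 + 238² - 514*14²) = 70458 + (-225 + 56644 - 514*196) = 70458 + (-225 + 56644 - 257*392) = 70458 + (-225 + 56644 - 100744) = 70458 - 44325 = 26133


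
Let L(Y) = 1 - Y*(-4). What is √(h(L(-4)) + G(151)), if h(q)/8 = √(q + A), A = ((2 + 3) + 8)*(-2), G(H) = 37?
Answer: √(37 + 8*I*√41) ≈ 7.0778 + 3.6187*I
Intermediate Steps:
A = -26 (A = (5 + 8)*(-2) = 13*(-2) = -26)
L(Y) = 1 + 4*Y (L(Y) = 1 - (-4)*Y = 1 + 4*Y)
h(q) = 8*√(-26 + q) (h(q) = 8*√(q - 26) = 8*√(-26 + q))
√(h(L(-4)) + G(151)) = √(8*√(-26 + (1 + 4*(-4))) + 37) = √(8*√(-26 + (1 - 16)) + 37) = √(8*√(-26 - 15) + 37) = √(8*√(-41) + 37) = √(8*(I*√41) + 37) = √(8*I*√41 + 37) = √(37 + 8*I*√41)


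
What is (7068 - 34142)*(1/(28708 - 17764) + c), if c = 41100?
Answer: -6088920954337/5472 ≈ -1.1127e+9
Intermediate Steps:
(7068 - 34142)*(1/(28708 - 17764) + c) = (7068 - 34142)*(1/(28708 - 17764) + 41100) = -27074*(1/10944 + 41100) = -27074*449798401/10944 = -6088920954337/5472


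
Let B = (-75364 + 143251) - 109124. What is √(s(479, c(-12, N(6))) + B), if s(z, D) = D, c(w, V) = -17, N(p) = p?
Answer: I*√41254 ≈ 203.11*I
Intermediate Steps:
B = -41237 (B = 67887 - 109124 = -41237)
√(s(479, c(-12, N(6))) + B) = √(-17 - 41237) = √(-41254) = I*√41254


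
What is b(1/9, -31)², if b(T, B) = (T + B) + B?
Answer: 310249/81 ≈ 3830.2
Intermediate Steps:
b(T, B) = T + 2*B (b(T, B) = (B + T) + B = T + 2*B)
b(1/9, -31)² = (1/9 + 2*(-31))² = (⅑ - 62)² = (-557/9)² = 310249/81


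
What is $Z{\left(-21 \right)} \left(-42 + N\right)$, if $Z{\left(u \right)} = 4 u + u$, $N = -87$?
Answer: $13545$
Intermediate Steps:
$Z{\left(u \right)} = 5 u$
$Z{\left(-21 \right)} \left(-42 + N\right) = 5 \left(-21\right) \left(-42 - 87\right) = \left(-105\right) \left(-129\right) = 13545$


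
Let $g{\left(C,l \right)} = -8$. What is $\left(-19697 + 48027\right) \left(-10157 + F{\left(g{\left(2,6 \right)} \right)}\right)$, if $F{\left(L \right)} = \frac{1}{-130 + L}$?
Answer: $- \frac{19854613055}{69} \approx -2.8775 \cdot 10^{8}$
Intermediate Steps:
$\left(-19697 + 48027\right) \left(-10157 + F{\left(g{\left(2,6 \right)} \right)}\right) = \left(-19697 + 48027\right) \left(-10157 + \frac{1}{-130 - 8}\right) = 28330 \left(-10157 + \frac{1}{-138}\right) = 28330 \left(-10157 - \frac{1}{138}\right) = 28330 \left(- \frac{1401667}{138}\right) = - \frac{19854613055}{69}$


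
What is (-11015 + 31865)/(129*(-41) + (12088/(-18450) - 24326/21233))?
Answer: -4083981761250/1036332573427 ≈ -3.9408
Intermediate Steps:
(-11015 + 31865)/(129*(-41) + (12088/(-18450) - 24326/21233)) = 20850/(-5289 + (12088*(-1/18450) - 24326*1/21233)) = 20850/(-5289 + (-6044/9225 - 24326/21233)) = 20850/(-5289 - 352739602/195874425) = 20850/(-1036332573427/195874425) = 20850*(-195874425/1036332573427) = -4083981761250/1036332573427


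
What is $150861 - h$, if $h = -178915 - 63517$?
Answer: $393293$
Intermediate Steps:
$h = -242432$
$150861 - h = 150861 - -242432 = 150861 + 242432 = 393293$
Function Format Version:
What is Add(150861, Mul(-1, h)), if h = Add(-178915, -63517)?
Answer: 393293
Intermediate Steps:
h = -242432
Add(150861, Mul(-1, h)) = Add(150861, Mul(-1, -242432)) = Add(150861, 242432) = 393293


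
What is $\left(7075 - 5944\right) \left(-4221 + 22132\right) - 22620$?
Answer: $20234721$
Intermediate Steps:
$\left(7075 - 5944\right) \left(-4221 + 22132\right) - 22620 = 1131 \cdot 17911 - 22620 = 20257341 - 22620 = 20234721$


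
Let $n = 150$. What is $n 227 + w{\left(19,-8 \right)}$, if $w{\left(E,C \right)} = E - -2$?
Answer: $34071$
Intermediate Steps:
$w{\left(E,C \right)} = 2 + E$ ($w{\left(E,C \right)} = E + 2 = 2 + E$)
$n 227 + w{\left(19,-8 \right)} = 150 \cdot 227 + \left(2 + 19\right) = 34050 + 21 = 34071$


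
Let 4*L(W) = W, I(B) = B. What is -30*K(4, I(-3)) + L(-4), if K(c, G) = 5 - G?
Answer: -241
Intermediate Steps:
L(W) = W/4
-30*K(4, I(-3)) + L(-4) = -30*(5 - 1*(-3)) + (¼)*(-4) = -30*(5 + 3) - 1 = -30*8 - 1 = -240 - 1 = -241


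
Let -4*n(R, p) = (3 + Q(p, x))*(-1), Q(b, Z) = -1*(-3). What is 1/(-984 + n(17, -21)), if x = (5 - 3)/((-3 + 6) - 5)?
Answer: -2/1965 ≈ -0.0010178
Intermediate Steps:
x = -1 (x = 2/(3 - 5) = 2/(-2) = 2*(-½) = -1)
Q(b, Z) = 3
n(R, p) = 3/2 (n(R, p) = -(3 + 3)*(-1)/4 = -3*(-1)/2 = -¼*(-6) = 3/2)
1/(-984 + n(17, -21)) = 1/(-984 + 3/2) = 1/(-1965/2) = -2/1965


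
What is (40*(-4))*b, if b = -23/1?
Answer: 3680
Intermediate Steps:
b = -23 (b = -23*1 = -23)
(40*(-4))*b = (40*(-4))*(-23) = -160*(-23) = 3680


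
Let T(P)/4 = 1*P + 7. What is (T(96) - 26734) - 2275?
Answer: -28597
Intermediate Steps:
T(P) = 28 + 4*P (T(P) = 4*(1*P + 7) = 4*(P + 7) = 4*(7 + P) = 28 + 4*P)
(T(96) - 26734) - 2275 = ((28 + 4*96) - 26734) - 2275 = ((28 + 384) - 26734) - 2275 = (412 - 26734) - 2275 = -26322 - 2275 = -28597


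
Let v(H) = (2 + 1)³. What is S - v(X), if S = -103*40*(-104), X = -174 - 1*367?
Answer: 428453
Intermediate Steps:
X = -541 (X = -174 - 367 = -541)
v(H) = 27 (v(H) = 3³ = 27)
S = 428480 (S = -4120*(-104) = 428480)
S - v(X) = 428480 - 1*27 = 428480 - 27 = 428453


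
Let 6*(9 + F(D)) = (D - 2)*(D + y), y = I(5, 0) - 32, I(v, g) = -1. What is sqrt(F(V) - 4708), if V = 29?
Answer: I*sqrt(4735) ≈ 68.811*I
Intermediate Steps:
y = -33 (y = -1 - 32 = -33)
F(D) = -9 + (-33 + D)*(-2 + D)/6 (F(D) = -9 + ((D - 2)*(D - 33))/6 = -9 + ((-2 + D)*(-33 + D))/6 = -9 + ((-33 + D)*(-2 + D))/6 = -9 + (-33 + D)*(-2 + D)/6)
sqrt(F(V) - 4708) = sqrt((2 - 35/6*29 + (1/6)*29**2) - 4708) = sqrt((2 - 1015/6 + (1/6)*841) - 4708) = sqrt((2 - 1015/6 + 841/6) - 4708) = sqrt(-27 - 4708) = sqrt(-4735) = I*sqrt(4735)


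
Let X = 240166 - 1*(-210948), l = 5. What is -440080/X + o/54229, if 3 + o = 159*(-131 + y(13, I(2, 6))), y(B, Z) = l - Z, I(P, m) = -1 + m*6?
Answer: -17707259474/12231730553 ≈ -1.4476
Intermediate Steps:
I(P, m) = -1 + 6*m
X = 451114 (X = 240166 + 210948 = 451114)
y(B, Z) = 5 - Z
o = -25602 (o = -3 + 159*(-131 + (5 - (-1 + 6*6))) = -3 + 159*(-131 + (5 - (-1 + 36))) = -3 + 159*(-131 + (5 - 1*35)) = -3 + 159*(-131 + (5 - 35)) = -3 + 159*(-131 - 30) = -3 + 159*(-161) = -3 - 25599 = -25602)
-440080/X + o/54229 = -440080/451114 - 25602/54229 = -440080*1/451114 - 25602*1/54229 = -220040/225557 - 25602/54229 = -17707259474/12231730553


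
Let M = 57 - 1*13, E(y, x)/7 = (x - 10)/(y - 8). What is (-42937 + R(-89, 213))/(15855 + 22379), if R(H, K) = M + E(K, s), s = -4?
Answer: -8793163/7837970 ≈ -1.1219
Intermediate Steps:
E(y, x) = 7*(-10 + x)/(-8 + y) (E(y, x) = 7*((x - 10)/(y - 8)) = 7*((-10 + x)/(-8 + y)) = 7*(-10 + x)/(-8 + y))
M = 44 (M = 57 - 13 = 44)
R(H, K) = 44 - 98/(-8 + K) (R(H, K) = 44 + 7*(-10 - 4)/(-8 + K) = 44 + 7*(-14)/(-8 + K) = 44 - 98/(-8 + K))
(-42937 + R(-89, 213))/(15855 + 22379) = (-42937 + 2*(-225 + 22*213)/(-8 + 213))/(15855 + 22379) = (-42937 + 2*(-225 + 4686)/205)/38234 = (-42937 + 2*(1/205)*4461)*(1/38234) = (-42937 + 8922/205)*(1/38234) = -8793163/205*1/38234 = -8793163/7837970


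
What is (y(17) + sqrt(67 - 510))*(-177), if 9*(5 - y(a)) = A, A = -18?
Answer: -1239 - 177*I*sqrt(443) ≈ -1239.0 - 3725.4*I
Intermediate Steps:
y(a) = 7 (y(a) = 5 - 1/9*(-18) = 5 + 2 = 7)
(y(17) + sqrt(67 - 510))*(-177) = (7 + sqrt(67 - 510))*(-177) = (7 + sqrt(-443))*(-177) = (7 + I*sqrt(443))*(-177) = -1239 - 177*I*sqrt(443)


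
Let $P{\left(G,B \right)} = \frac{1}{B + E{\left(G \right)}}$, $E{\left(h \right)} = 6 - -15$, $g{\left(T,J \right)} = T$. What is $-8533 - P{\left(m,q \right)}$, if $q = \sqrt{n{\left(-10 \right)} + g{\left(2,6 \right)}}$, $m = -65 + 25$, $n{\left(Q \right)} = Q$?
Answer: $\frac{2 \left(- 8533 \sqrt{2} + 89597 i\right)}{- 21 i + 2 \sqrt{2}} \approx -8533.0 + 0.0062995 i$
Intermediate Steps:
$E{\left(h \right)} = 21$ ($E{\left(h \right)} = 6 + 15 = 21$)
$m = -40$
$q = 2 i \sqrt{2}$ ($q = \sqrt{-10 + 2} = \sqrt{-8} = 2 i \sqrt{2} \approx 2.8284 i$)
$P{\left(G,B \right)} = \frac{1}{21 + B}$ ($P{\left(G,B \right)} = \frac{1}{B + 21} = \frac{1}{21 + B}$)
$-8533 - P{\left(m,q \right)} = -8533 - \frac{1}{21 + 2 i \sqrt{2}}$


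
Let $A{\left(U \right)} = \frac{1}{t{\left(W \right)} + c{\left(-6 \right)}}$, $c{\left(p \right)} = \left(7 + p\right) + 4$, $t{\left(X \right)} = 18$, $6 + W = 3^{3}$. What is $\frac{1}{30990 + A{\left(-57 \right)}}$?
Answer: $\frac{23}{712771} \approx 3.2268 \cdot 10^{-5}$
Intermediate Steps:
$W = 21$ ($W = -6 + 3^{3} = -6 + 27 = 21$)
$c{\left(p \right)} = 11 + p$
$A{\left(U \right)} = \frac{1}{23}$ ($A{\left(U \right)} = \frac{1}{18 + \left(11 - 6\right)} = \frac{1}{18 + 5} = \frac{1}{23}$)
$\frac{1}{30990 + A{\left(-57 \right)}} = \frac{1}{30990 + \frac{1}{23}} = \frac{1}{\frac{712771}{23}} = \frac{23}{712771}$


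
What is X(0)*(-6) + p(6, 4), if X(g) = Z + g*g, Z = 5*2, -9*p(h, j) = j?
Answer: -544/9 ≈ -60.444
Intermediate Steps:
p(h, j) = -j/9
Z = 10
X(g) = 10 + g² (X(g) = 10 + g*g = 10 + g²)
X(0)*(-6) + p(6, 4) = (10 + 0²)*(-6) - ⅑*4 = (10 + 0)*(-6) - 4/9 = 10*(-6) - 4/9 = -60 - 4/9 = -544/9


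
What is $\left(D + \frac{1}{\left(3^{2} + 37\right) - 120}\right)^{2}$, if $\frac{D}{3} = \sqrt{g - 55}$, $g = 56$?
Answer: $\frac{48841}{5476} \approx 8.9191$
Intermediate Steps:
$D = 3$ ($D = 3 \sqrt{56 - 55} = 3 \sqrt{1} = 3 \cdot 1 = 3$)
$\left(D + \frac{1}{\left(3^{2} + 37\right) - 120}\right)^{2} = \left(3 + \frac{1}{\left(3^{2} + 37\right) - 120}\right)^{2} = \left(3 + \frac{1}{\left(9 + 37\right) - 120}\right)^{2} = \left(3 + \frac{1}{46 - 120}\right)^{2} = \left(3 + \frac{1}{-74}\right)^{2} = \left(3 - \frac{1}{74}\right)^{2} = \left(\frac{221}{74}\right)^{2} = \frac{48841}{5476}$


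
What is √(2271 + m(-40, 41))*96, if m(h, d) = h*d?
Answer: 96*√631 ≈ 2411.5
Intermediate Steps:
m(h, d) = d*h
√(2271 + m(-40, 41))*96 = √(2271 + 41*(-40))*96 = √(2271 - 1640)*96 = √631*96 = 96*√631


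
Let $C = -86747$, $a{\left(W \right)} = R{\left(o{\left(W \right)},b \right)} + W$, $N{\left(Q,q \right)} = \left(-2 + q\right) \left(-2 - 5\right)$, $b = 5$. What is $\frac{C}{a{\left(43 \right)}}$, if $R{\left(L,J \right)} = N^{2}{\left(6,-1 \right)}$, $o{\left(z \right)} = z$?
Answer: $- \frac{86747}{484} \approx -179.23$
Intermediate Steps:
$N{\left(Q,q \right)} = 14 - 7 q$ ($N{\left(Q,q \right)} = \left(-2 + q\right) \left(-7\right) = 14 - 7 q$)
$R{\left(L,J \right)} = 441$ ($R{\left(L,J \right)} = \left(14 - -7\right)^{2} = \left(14 + 7\right)^{2} = 21^{2} = 441$)
$a{\left(W \right)} = 441 + W$
$\frac{C}{a{\left(43 \right)}} = - \frac{86747}{441 + 43} = - \frac{86747}{484}$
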